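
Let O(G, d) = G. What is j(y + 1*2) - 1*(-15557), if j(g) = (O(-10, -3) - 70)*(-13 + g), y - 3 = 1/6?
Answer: 48551/3 ≈ 16184.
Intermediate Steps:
y = 19/6 (y = 3 + 1/6 = 3 + ⅙ = 19/6 ≈ 3.1667)
j(g) = 1040 - 80*g (j(g) = (-10 - 70)*(-13 + g) = -80*(-13 + g) = 1040 - 80*g)
j(y + 1*2) - 1*(-15557) = (1040 - 80*(19/6 + 1*2)) - 1*(-15557) = (1040 - 80*(19/6 + 2)) + 15557 = (1040 - 80*31/6) + 15557 = (1040 - 1240/3) + 15557 = 1880/3 + 15557 = 48551/3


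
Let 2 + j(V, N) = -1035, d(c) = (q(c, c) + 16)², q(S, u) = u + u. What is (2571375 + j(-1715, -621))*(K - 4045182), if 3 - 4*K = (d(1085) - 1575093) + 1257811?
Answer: -26528508619591/2 ≈ -1.3264e+13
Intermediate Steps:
q(S, u) = 2*u
d(c) = (16 + 2*c)² (d(c) = (2*c + 16)² = (16 + 2*c)²)
j(V, N) = -1037 (j(V, N) = -2 - 1035 = -1037)
K = -4461311/4 (K = ¾ - ((4*(8 + 1085)² - 1575093) + 1257811)/4 = ¾ - ((4*1093² - 1575093) + 1257811)/4 = ¾ - ((4*1194649 - 1575093) + 1257811)/4 = ¾ - ((4778596 - 1575093) + 1257811)/4 = ¾ - (3203503 + 1257811)/4 = ¾ - ¼*4461314 = ¾ - 2230657/2 = -4461311/4 ≈ -1.1153e+6)
(2571375 + j(-1715, -621))*(K - 4045182) = (2571375 - 1037)*(-4461311/4 - 4045182) = 2570338*(-20642039/4) = -26528508619591/2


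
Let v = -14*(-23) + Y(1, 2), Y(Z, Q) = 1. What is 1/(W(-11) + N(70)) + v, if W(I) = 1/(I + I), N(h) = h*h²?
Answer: 2437357699/7545999 ≈ 323.00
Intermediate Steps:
N(h) = h³
W(I) = 1/(2*I)
v = 323 (v = -14*(-23) + 1 = 322 + 1 = 323)
1/(W(-11) + N(70)) + v = 1/((½)/(-11) + 70³) + 323 = 1/((½)*(-1/11) + 343000) + 323 = 1/(-1/22 + 343000) + 323 = 1/(7545999/22) + 323 = 22/7545999 + 323 = 2437357699/7545999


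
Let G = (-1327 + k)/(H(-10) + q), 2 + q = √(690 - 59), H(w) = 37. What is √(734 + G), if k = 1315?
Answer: √(25678 + 734*√631)/√(35 + √631) ≈ 27.089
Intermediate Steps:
q = -2 + √631 (q = -2 + √(690 - 59) = -2 + √631 ≈ 23.120)
G = -12/(35 + √631) (G = (-1327 + 1315)/(37 + (-2 + √631)) = -12/(35 + √631) ≈ -0.19960)
√(734 + G) = √(734 + (-70/99 + 2*√631/99)) = √(72596/99 + 2*√631/99)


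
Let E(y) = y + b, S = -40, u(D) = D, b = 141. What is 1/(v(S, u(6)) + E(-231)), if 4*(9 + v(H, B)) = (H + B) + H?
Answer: -2/235 ≈ -0.0085106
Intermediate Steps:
E(y) = 141 + y (E(y) = y + 141 = 141 + y)
v(H, B) = -9 + H/2 + B/4 (v(H, B) = -9 + ((H + B) + H)/4 = -9 + ((B + H) + H)/4 = -9 + (B + 2*H)/4 = -9 + (H/2 + B/4) = -9 + H/2 + B/4)
1/(v(S, u(6)) + E(-231)) = 1/((-9 + (½)*(-40) + (¼)*6) + (141 - 231)) = 1/((-9 - 20 + 3/2) - 90) = 1/(-55/2 - 90) = 1/(-235/2) = -2/235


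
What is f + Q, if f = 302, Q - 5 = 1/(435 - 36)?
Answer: 122494/399 ≈ 307.00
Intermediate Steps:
Q = 1996/399 (Q = 5 + 1/(435 - 36) = 5 + 1/399 = 1996/399 ≈ 5.0025)
f + Q = 302 + 1996/399 = 122494/399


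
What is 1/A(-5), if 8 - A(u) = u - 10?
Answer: 1/23 ≈ 0.043478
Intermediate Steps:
A(u) = 18 - u (A(u) = 8 - (u - 10) = 8 - (-10 + u) = 8 + (10 - u) = 18 - u)
1/A(-5) = 1/(18 - 1*(-5)) = 1/(18 + 5) = 1/23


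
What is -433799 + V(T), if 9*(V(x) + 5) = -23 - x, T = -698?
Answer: -433729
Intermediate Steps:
V(x) = -68/9 - x/9 (V(x) = -5 + (-23 - x)/9 = -5 + (-23/9 - x/9) = -68/9 - x/9)
-433799 + V(T) = -433799 + (-68/9 - ⅑*(-698)) = -433799 + (-68/9 + 698/9) = -433799 + 70 = -433729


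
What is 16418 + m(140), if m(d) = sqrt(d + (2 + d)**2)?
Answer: 16418 + 12*sqrt(141) ≈ 16561.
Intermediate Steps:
16418 + m(140) = 16418 + sqrt(140 + (2 + 140)**2) = 16418 + sqrt(140 + 142**2) = 16418 + sqrt(140 + 20164) = 16418 + sqrt(20304) = 16418 + 12*sqrt(141)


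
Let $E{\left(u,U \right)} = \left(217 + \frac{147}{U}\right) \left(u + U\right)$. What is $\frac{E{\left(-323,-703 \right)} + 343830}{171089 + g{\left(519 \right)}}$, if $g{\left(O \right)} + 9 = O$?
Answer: $\frac{4491894}{6349163} \approx 0.70748$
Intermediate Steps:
$E{\left(u,U \right)} = \left(217 + \frac{147}{U}\right) \left(U + u\right)$
$g{\left(O \right)} = -9 + O$
$\frac{E{\left(-323,-703 \right)} + 343830}{171089 + g{\left(519 \right)}} = \frac{\left(147 + 217 \left(-703\right) + 217 \left(-323\right) + 147 \left(-323\right) \frac{1}{-703}\right) + 343830}{171089 + \left(-9 + 519\right)} = \frac{\left(147 - 152551 - 70091 + 147 \left(-323\right) \left(- \frac{1}{703}\right)\right) + 343830}{171089 + 510} = \frac{\left(147 - 152551 - 70091 + \frac{2499}{37}\right) + 343830}{171599} = \left(- \frac{8229816}{37} + 343830\right) \frac{1}{171599} = \frac{4491894}{37} \cdot \frac{1}{171599} = \frac{4491894}{6349163}$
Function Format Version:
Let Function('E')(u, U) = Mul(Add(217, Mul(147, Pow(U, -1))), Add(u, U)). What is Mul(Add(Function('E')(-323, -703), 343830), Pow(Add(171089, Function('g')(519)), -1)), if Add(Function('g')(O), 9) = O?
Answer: Rational(4491894, 6349163) ≈ 0.70748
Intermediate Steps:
Function('E')(u, U) = Mul(Add(217, Mul(147, Pow(U, -1))), Add(U, u))
Function('g')(O) = Add(-9, O)
Mul(Add(Function('E')(-323, -703), 343830), Pow(Add(171089, Function('g')(519)), -1)) = Mul(Add(Add(147, Mul(217, -703), Mul(217, -323), Mul(147, -323, Pow(-703, -1))), 343830), Pow(Add(171089, Add(-9, 519)), -1)) = Mul(Add(Add(147, -152551, -70091, Mul(147, -323, Rational(-1, 703))), 343830), Pow(Add(171089, 510), -1)) = Mul(Add(Add(147, -152551, -70091, Rational(2499, 37)), 343830), Pow(171599, -1)) = Mul(Add(Rational(-8229816, 37), 343830), Rational(1, 171599)) = Mul(Rational(4491894, 37), Rational(1, 171599)) = Rational(4491894, 6349163)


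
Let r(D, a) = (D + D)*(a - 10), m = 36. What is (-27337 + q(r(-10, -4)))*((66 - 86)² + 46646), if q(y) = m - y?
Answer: -1297575726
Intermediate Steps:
r(D, a) = 2*D*(-10 + a) (r(D, a) = (2*D)*(-10 + a) = 2*D*(-10 + a))
q(y) = 36 - y
(-27337 + q(r(-10, -4)))*((66 - 86)² + 46646) = (-27337 + (36 - 2*(-10)*(-10 - 4)))*((66 - 86)² + 46646) = (-27337 + (36 - 2*(-10)*(-14)))*((-20)² + 46646) = (-27337 + (36 - 1*280))*(400 + 46646) = (-27337 + (36 - 280))*47046 = (-27337 - 244)*47046 = -27581*47046 = -1297575726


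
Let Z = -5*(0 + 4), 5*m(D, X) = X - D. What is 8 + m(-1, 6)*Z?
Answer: -20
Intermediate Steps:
m(D, X) = -D/5 + X/5 (m(D, X) = (X - D)/5 = -D/5 + X/5)
Z = -20 (Z = -5*4 = -20)
8 + m(-1, 6)*Z = 8 + (-⅕*(-1) + (⅕)*6)*(-20) = 8 + (⅕ + 6/5)*(-20) = 8 + (7/5)*(-20) = 8 - 28 = -20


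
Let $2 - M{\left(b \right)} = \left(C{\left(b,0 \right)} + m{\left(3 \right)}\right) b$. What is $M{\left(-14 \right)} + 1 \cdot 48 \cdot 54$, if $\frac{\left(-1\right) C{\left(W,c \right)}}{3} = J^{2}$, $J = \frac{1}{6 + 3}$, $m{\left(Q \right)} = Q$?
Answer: $\frac{71158}{27} \approx 2635.5$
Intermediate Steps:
$J = \frac{1}{9} \approx 0.11111$
$C{\left(W,c \right)} = - \frac{1}{27}$ ($C{\left(W,c \right)} = - \frac{3}{81} = \left(-3\right) \frac{1}{81} = - \frac{1}{27}$)
$M{\left(b \right)} = 2 - \frac{80 b}{27}$ ($M{\left(b \right)} = 2 - \left(- \frac{1}{27} + 3\right) b = 2 - \frac{80 b}{27}$)
$M{\left(-14 \right)} + 1 \cdot 48 \cdot 54 = \left(2 - - \frac{1120}{27}\right) + 1 \cdot 48 \cdot 54 = \left(2 + \frac{1120}{27}\right) + 48 \cdot 54 = \frac{1174}{27} + 2592 = \frac{71158}{27}$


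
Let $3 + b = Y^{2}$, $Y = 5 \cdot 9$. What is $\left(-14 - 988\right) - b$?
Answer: $-3024$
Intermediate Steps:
$Y = 45$
$b = 2022$ ($b = -3 + 45^{2} = -3 + 2025 = 2022$)
$\left(-14 - 988\right) - b = \left(-14 - 988\right) - 2022 = -1002 - 2022 = -3024$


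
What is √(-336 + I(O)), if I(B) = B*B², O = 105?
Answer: √1157289 ≈ 1075.8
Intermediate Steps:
I(B) = B³
√(-336 + I(O)) = √(-336 + 105³) = √(-336 + 1157625) = √1157289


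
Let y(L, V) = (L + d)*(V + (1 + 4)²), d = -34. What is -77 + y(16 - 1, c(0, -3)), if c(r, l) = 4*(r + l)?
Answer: -324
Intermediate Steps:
c(r, l) = 4*l + 4*r (c(r, l) = 4*(l + r) = 4*l + 4*r)
y(L, V) = (-34 + L)*(25 + V) (y(L, V) = (L - 34)*(V + (1 + 4)²) = (-34 + L)*(V + 5²) = (-34 + L)*(V + 25) = (-34 + L)*(25 + V))
-77 + y(16 - 1, c(0, -3)) = -77 + (-850 - 34*(4*(-3) + 4*0) + 25*(16 - 1) + (16 - 1)*(4*(-3) + 4*0)) = -77 + (-850 - 34*(-12 + 0) + 25*15 + 15*(-12 + 0)) = -77 + (-850 - 34*(-12) + 375 + 15*(-12)) = -77 + (-850 + 408 + 375 - 180) = -77 - 247 = -324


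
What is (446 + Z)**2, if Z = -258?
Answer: 35344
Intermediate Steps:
(446 + Z)**2 = (446 - 258)**2 = 188**2 = 35344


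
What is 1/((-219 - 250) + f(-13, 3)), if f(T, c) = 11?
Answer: -1/458 ≈ -0.0021834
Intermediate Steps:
1/((-219 - 250) + f(-13, 3)) = 1/((-219 - 250) + 11) = 1/(-469 + 11) = 1/(-458) = -1/458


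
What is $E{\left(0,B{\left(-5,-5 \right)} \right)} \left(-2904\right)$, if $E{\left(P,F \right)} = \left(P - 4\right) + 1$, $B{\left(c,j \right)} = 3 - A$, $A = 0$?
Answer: $8712$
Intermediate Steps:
$B{\left(c,j \right)} = 3$ ($B{\left(c,j \right)} = 3 - 0 = 3 + 0 = 3$)
$E{\left(P,F \right)} = -3 + P$ ($E{\left(P,F \right)} = \left(-4 + P\right) + 1 = -3 + P$)
$E{\left(0,B{\left(-5,-5 \right)} \right)} \left(-2904\right) = \left(-3 + 0\right) \left(-2904\right) = \left(-3\right) \left(-2904\right) = 8712$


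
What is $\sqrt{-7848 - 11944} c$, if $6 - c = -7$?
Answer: $52 i \sqrt{1237} \approx 1828.9 i$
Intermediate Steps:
$c = 13$ ($c = 6 - -7 = 6 + 7 = 13$)
$\sqrt{-7848 - 11944} c = \sqrt{-7848 - 11944} \cdot 13 = \sqrt{-19792} \cdot 13 = 4 i \sqrt{1237} \cdot 13 = 52 i \sqrt{1237}$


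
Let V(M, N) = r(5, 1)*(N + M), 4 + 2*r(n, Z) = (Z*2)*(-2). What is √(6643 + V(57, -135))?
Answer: √6955 ≈ 83.397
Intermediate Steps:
r(n, Z) = -2 - 2*Z (r(n, Z) = -2 + ((Z*2)*(-2))/2 = -2 + ((2*Z)*(-2))/2 = -2 + (-4*Z)/2 = -2 - 2*Z)
V(M, N) = -4*M - 4*N (V(M, N) = (-2 - 2*1)*(N + M) = (-2 - 2)*(M + N) = -4*(M + N) = -4*M - 4*N)
√(6643 + V(57, -135)) = √(6643 + (-4*57 - 4*(-135))) = √(6643 + (-228 + 540)) = √(6643 + 312) = √6955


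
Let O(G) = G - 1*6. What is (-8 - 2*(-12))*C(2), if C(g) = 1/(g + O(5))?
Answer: 16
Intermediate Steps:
O(G) = -6 + G (O(G) = G - 6 = -6 + G)
C(g) = 1/(-1 + g) (C(g) = 1/(g + (-6 + 5)) = 1/(g - 1) = 1/(-1 + g))
(-8 - 2*(-12))*C(2) = (-8 - 2*(-12))/(-1 + 2) = (-8 + 24)/1 = 16*1 = 16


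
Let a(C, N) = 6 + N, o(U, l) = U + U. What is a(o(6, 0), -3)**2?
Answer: 9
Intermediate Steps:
o(U, l) = 2*U
a(o(6, 0), -3)**2 = (6 - 3)**2 = 3**2 = 9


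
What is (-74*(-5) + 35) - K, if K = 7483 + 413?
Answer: -7491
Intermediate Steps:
K = 7896
(-74*(-5) + 35) - K = (-74*(-5) + 35) - 1*7896 = (370 + 35) - 7896 = 405 - 7896 = -7491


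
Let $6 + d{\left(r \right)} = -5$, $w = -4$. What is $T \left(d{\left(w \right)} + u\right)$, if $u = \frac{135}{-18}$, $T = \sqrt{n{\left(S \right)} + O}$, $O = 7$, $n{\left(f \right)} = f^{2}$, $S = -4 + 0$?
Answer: $- \frac{37 \sqrt{23}}{2} \approx -88.723$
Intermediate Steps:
$S = -4$
$d{\left(r \right)} = -11$ ($d{\left(r \right)} = -6 - 5 = -11$)
$T = \sqrt{23}$ ($T = \sqrt{\left(-4\right)^{2} + 7} = \sqrt{16 + 7} = \sqrt{23} \approx 4.7958$)
$u = - \frac{15}{2}$ ($u = 135 \left(- \frac{1}{18}\right) = - \frac{15}{2} \approx -7.5$)
$T \left(d{\left(w \right)} + u\right) = \sqrt{23} \left(-11 - \frac{15}{2}\right) = \sqrt{23} \left(- \frac{37}{2}\right) = - \frac{37 \sqrt{23}}{2}$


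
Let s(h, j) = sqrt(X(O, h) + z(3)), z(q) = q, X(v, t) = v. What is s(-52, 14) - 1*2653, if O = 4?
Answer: -2653 + sqrt(7) ≈ -2650.4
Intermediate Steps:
s(h, j) = sqrt(7) (s(h, j) = sqrt(4 + 3) = sqrt(7))
s(-52, 14) - 1*2653 = sqrt(7) - 1*2653 = sqrt(7) - 2653 = -2653 + sqrt(7)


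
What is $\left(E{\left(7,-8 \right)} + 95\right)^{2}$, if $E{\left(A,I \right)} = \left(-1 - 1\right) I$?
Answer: $12321$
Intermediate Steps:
$E{\left(A,I \right)} = - 2 I$
$\left(E{\left(7,-8 \right)} + 95\right)^{2} = \left(\left(-2\right) \left(-8\right) + 95\right)^{2} = \left(16 + 95\right)^{2} = 111^{2} = 12321$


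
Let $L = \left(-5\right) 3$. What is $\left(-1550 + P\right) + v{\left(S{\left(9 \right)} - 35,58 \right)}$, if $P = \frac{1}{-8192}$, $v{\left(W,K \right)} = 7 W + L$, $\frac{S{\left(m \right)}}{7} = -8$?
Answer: $- \frac{18038785}{8192} \approx -2202.0$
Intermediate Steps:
$S{\left(m \right)} = -56$ ($S{\left(m \right)} = 7 \left(-8\right) = -56$)
$L = -15$
$v{\left(W,K \right)} = -15 + 7 W$ ($v{\left(W,K \right)} = 7 W - 15 = -15 + 7 W$)
$P = - \frac{1}{8192} \approx -0.00012207$
$\left(-1550 + P\right) + v{\left(S{\left(9 \right)} - 35,58 \right)} = \left(-1550 - \frac{1}{8192}\right) + \left(-15 + 7 \left(-56 - 35\right)\right) = - \frac{12697601}{8192} + \left(-15 + 7 \left(-56 - 35\right)\right) = - \frac{12697601}{8192} + \left(-15 + 7 \left(-91\right)\right) = - \frac{12697601}{8192} - 652 = - \frac{18038785}{8192}$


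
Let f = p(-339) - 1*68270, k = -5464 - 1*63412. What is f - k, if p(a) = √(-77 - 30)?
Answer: 606 + I*√107 ≈ 606.0 + 10.344*I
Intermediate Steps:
p(a) = I*√107 (p(a) = √(-107) = I*√107)
k = -68876 (k = -5464 - 63412 = -68876)
f = -68270 + I*√107 (f = I*√107 - 1*68270 = I*√107 - 68270 = -68270 + I*√107 ≈ -68270.0 + 10.344*I)
f - k = (-68270 + I*√107) - 1*(-68876) = (-68270 + I*√107) + 68876 = 606 + I*√107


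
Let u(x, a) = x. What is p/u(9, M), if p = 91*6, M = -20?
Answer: 182/3 ≈ 60.667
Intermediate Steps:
p = 546
p/u(9, M) = 546/9 = 546*(⅑) = 182/3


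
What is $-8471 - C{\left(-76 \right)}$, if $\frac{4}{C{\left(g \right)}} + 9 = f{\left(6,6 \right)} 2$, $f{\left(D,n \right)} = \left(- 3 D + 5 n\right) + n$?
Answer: $- \frac{228721}{27} \approx -8471.1$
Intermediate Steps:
$f{\left(D,n \right)} = - 3 D + 6 n$
$C{\left(g \right)} = \frac{4}{27}$ ($C{\left(g \right)} = \frac{4}{-9 + \left(\left(-3\right) 6 + 6 \cdot 6\right) 2} = \frac{4}{-9 + \left(-18 + 36\right) 2} = \frac{4}{-9 + 18 \cdot 2} = \frac{4}{-9 + 36} = \frac{4}{27}$)
$-8471 - C{\left(-76 \right)} = -8471 - \frac{4}{27} = - \frac{228721}{27}$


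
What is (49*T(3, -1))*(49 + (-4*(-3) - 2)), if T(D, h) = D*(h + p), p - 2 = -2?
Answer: -8673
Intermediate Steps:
p = 0 (p = 2 - 2 = 0)
T(D, h) = D*h (T(D, h) = D*(h + 0) = D*h)
(49*T(3, -1))*(49 + (-4*(-3) - 2)) = (49*(3*(-1)))*(49 + (-4*(-3) - 2)) = (49*(-3))*(49 + (12 - 2)) = -147*(49 + 10) = -147*59 = -8673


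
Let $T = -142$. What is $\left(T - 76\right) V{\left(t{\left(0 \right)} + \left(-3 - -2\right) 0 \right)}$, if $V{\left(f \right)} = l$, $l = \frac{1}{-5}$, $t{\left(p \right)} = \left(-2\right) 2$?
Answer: $\frac{218}{5} \approx 43.6$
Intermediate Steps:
$t{\left(p \right)} = -4$
$l = - \frac{1}{5} \approx -0.2$
$V{\left(f \right)} = - \frac{1}{5}$
$\left(T - 76\right) V{\left(t{\left(0 \right)} + \left(-3 - -2\right) 0 \right)} = \left(-142 - 76\right) \left(- \frac{1}{5}\right) = \left(-218\right) \left(- \frac{1}{5}\right) = \frac{218}{5}$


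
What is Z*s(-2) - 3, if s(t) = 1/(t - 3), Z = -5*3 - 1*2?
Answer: 2/5 ≈ 0.40000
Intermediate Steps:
Z = -17 (Z = -15 - 2 = -17)
s(t) = 1/(-3 + t)
Z*s(-2) - 3 = -17/(-3 - 2) - 3 = -17/(-5) - 3 = -17*(-1/5) - 3 = 17/5 - 3 = 2/5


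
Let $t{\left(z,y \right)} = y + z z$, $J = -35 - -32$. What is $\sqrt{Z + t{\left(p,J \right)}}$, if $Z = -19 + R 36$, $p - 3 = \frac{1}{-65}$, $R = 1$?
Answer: $\frac{3 \sqrt{10754}}{65} \approx 4.7862$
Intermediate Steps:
$p = \frac{194}{65}$ ($p = 3 + \frac{1}{-65} = 3 - \frac{1}{65} = \frac{194}{65} \approx 2.9846$)
$J = -3$ ($J = -35 + 32 = -3$)
$t{\left(z,y \right)} = y + z^{2}$
$Z = 17$ ($Z = -19 + 1 \cdot 36 = -19 + 36 = 17$)
$\sqrt{Z + t{\left(p,J \right)}} = \sqrt{17 - \left(3 - \left(\frac{194}{65}\right)^{2}\right)} = \sqrt{17 + \left(-3 + \frac{37636}{4225}\right)} = \sqrt{17 + \frac{24961}{4225}} = \sqrt{\frac{96786}{4225}} = \frac{3 \sqrt{10754}}{65}$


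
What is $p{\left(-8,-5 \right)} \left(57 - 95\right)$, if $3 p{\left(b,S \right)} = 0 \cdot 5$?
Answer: $0$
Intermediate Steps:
$p{\left(b,S \right)} = 0$ ($p{\left(b,S \right)} = \frac{0 \cdot 5}{3} = \frac{1}{3} \cdot 0 = 0$)
$p{\left(-8,-5 \right)} \left(57 - 95\right) = 0 \left(57 - 95\right) = 0 \left(-38\right) = 0$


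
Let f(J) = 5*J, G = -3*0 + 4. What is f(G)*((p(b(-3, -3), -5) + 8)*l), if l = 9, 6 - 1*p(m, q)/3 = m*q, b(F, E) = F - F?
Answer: 4680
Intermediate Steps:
b(F, E) = 0
p(m, q) = 18 - 3*m*q
G = 4 (G = 0 + 4 = 4)
f(G)*((p(b(-3, -3), -5) + 8)*l) = (5*4)*(((18 - 3*0*(-5)) + 8)*9) = 20*(((18 + 0) + 8)*9) = 20*((18 + 8)*9) = 20*(26*9) = 20*234 = 4680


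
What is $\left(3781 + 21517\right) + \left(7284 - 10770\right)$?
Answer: $21812$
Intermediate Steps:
$\left(3781 + 21517\right) + \left(7284 - 10770\right) = 25298 + \left(7284 - 10770\right) = 25298 - 3486 = 21812$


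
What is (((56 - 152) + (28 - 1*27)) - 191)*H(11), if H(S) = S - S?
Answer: 0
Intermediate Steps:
H(S) = 0
(((56 - 152) + (28 - 1*27)) - 191)*H(11) = (((56 - 152) + (28 - 1*27)) - 191)*0 = ((-96 + (28 - 27)) - 191)*0 = ((-96 + 1) - 191)*0 = (-95 - 191)*0 = -286*0 = 0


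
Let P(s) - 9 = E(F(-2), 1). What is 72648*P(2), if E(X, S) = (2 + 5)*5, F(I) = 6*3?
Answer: 3196512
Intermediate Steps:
F(I) = 18
E(X, S) = 35 (E(X, S) = 7*5 = 35)
P(s) = 44 (P(s) = 9 + 35 = 44)
72648*P(2) = 72648*44 = 3196512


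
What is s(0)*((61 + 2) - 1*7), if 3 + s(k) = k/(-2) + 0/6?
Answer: -168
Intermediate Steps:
s(k) = -3 - k/2 (s(k) = -3 + (k/(-2) + 0/6) = -3 + (k*(-½) + 0*(⅙)) = -3 + (-k/2 + 0) = -3 - k/2)
s(0)*((61 + 2) - 1*7) = (-3 - ½*0)*((61 + 2) - 1*7) = (-3 + 0)*(63 - 7) = -3*56 = -168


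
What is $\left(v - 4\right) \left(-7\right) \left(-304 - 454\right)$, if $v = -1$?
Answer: $-26530$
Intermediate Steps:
$\left(v - 4\right) \left(-7\right) \left(-304 - 454\right) = \left(-1 - 4\right) \left(-7\right) \left(-304 - 454\right) = \left(-5\right) \left(-7\right) \left(-758\right) = 35 \left(-758\right) = -26530$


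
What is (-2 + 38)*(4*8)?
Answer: 1152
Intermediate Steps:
(-2 + 38)*(4*8) = 36*32 = 1152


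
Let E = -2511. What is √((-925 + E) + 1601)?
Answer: I*√1835 ≈ 42.837*I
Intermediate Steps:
√((-925 + E) + 1601) = √((-925 - 2511) + 1601) = √(-3436 + 1601) = √(-1835) = I*√1835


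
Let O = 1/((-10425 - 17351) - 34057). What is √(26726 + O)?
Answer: √102182047291581/61833 ≈ 163.48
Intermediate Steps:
O = -1/61833 (O = 1/(-27776 - 34057) = 1/(-61833) = -1/61833 ≈ -1.6173e-5)
√(26726 + O) = √(26726 - 1/61833) = √(1652548757/61833) = √102182047291581/61833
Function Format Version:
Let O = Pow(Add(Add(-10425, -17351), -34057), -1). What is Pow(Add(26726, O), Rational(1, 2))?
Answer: Mul(Rational(1, 61833), Pow(102182047291581, Rational(1, 2))) ≈ 163.48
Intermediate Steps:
O = Rational(-1, 61833) (O = Pow(Add(-27776, -34057), -1) = Pow(-61833, -1) = Rational(-1, 61833) ≈ -1.6173e-5)
Pow(Add(26726, O), Rational(1, 2)) = Pow(Add(26726, Rational(-1, 61833)), Rational(1, 2)) = Pow(Rational(1652548757, 61833), Rational(1, 2)) = Mul(Rational(1, 61833), Pow(102182047291581, Rational(1, 2)))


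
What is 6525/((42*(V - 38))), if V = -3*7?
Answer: -2175/826 ≈ -2.6332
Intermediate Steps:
V = -21 (V = -1*21 = -21)
6525/((42*(V - 38))) = 6525/((42*(-21 - 38))) = 6525/((42*(-59))) = 6525/(-2478) = 6525*(-1/2478) = -2175/826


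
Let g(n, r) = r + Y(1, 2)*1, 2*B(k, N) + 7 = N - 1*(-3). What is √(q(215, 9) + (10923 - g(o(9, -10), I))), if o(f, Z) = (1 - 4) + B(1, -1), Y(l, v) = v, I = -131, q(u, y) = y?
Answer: 3*√1229 ≈ 105.17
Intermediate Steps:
B(k, N) = -2 + N/2 (B(k, N) = -7/2 + (N - 1*(-3))/2 = -7/2 + (N + 3)/2 = -7/2 + (3 + N)/2 = -7/2 + (3/2 + N/2) = -2 + N/2)
o(f, Z) = -11/2 (o(f, Z) = (1 - 4) + (-2 + (½)*(-1)) = -3 + (-2 - ½) = -3 - 5/2 = -11/2)
g(n, r) = 2 + r (g(n, r) = r + 2*1 = r + 2 = 2 + r)
√(q(215, 9) + (10923 - g(o(9, -10), I))) = √(9 + (10923 - (2 - 131))) = √(9 + (10923 - 1*(-129))) = √(9 + (10923 + 129)) = √(9 + 11052) = √11061 = 3*√1229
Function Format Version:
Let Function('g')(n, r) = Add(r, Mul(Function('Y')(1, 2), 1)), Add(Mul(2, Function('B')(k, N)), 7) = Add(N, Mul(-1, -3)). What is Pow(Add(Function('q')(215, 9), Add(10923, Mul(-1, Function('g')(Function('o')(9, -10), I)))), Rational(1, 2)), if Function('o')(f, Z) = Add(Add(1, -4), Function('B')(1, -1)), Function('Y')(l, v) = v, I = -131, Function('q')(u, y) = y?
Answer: Mul(3, Pow(1229, Rational(1, 2))) ≈ 105.17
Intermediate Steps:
Function('B')(k, N) = Add(-2, Mul(Rational(1, 2), N)) (Function('B')(k, N) = Add(Rational(-7, 2), Mul(Rational(1, 2), Add(N, Mul(-1, -3)))) = Add(Rational(-7, 2), Mul(Rational(1, 2), Add(N, 3))) = Add(Rational(-7, 2), Mul(Rational(1, 2), Add(3, N))) = Add(Rational(-7, 2), Add(Rational(3, 2), Mul(Rational(1, 2), N))) = Add(-2, Mul(Rational(1, 2), N)))
Function('o')(f, Z) = Rational(-11, 2) (Function('o')(f, Z) = Add(Add(1, -4), Add(-2, Mul(Rational(1, 2), -1))) = Add(-3, Add(-2, Rational(-1, 2))) = Add(-3, Rational(-5, 2)) = Rational(-11, 2))
Function('g')(n, r) = Add(2, r) (Function('g')(n, r) = Add(r, Mul(2, 1)) = Add(r, 2) = Add(2, r))
Pow(Add(Function('q')(215, 9), Add(10923, Mul(-1, Function('g')(Function('o')(9, -10), I)))), Rational(1, 2)) = Pow(Add(9, Add(10923, Mul(-1, Add(2, -131)))), Rational(1, 2)) = Pow(Add(9, Add(10923, Mul(-1, -129))), Rational(1, 2)) = Pow(Add(9, Add(10923, 129)), Rational(1, 2)) = Pow(Add(9, 11052), Rational(1, 2)) = Pow(11061, Rational(1, 2)) = Mul(3, Pow(1229, Rational(1, 2)))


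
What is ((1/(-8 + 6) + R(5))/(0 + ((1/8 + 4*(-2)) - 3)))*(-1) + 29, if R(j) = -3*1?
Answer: 2495/87 ≈ 28.678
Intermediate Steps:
R(j) = -3
((1/(-8 + 6) + R(5))/(0 + ((1/8 + 4*(-2)) - 3)))*(-1) + 29 = ((1/(-8 + 6) - 3)/(0 + ((1/8 + 4*(-2)) - 3)))*(-1) + 29 = ((1/(-2) - 3)/(0 + ((⅛ - 8) - 3)))*(-1) + 29 = ((-½ - 3)/(0 + (-63/8 - 3)))*(-1) + 29 = -7/(2*(0 - 87/8))*(-1) + 29 = -7/(2*(-87/8))*(-1) + 29 = -7/2*(-8/87)*(-1) + 29 = (28/87)*(-1) + 29 = -28/87 + 29 = 2495/87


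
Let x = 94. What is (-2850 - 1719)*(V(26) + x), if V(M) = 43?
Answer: -625953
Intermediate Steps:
(-2850 - 1719)*(V(26) + x) = (-2850 - 1719)*(43 + 94) = -4569*137 = -625953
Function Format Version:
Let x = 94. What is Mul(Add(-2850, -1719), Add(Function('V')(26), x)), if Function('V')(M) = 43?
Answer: -625953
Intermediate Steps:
Mul(Add(-2850, -1719), Add(Function('V')(26), x)) = Mul(Add(-2850, -1719), Add(43, 94)) = Mul(-4569, 137) = -625953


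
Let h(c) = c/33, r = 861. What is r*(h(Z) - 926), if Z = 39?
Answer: -8758953/11 ≈ -7.9627e+5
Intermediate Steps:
h(c) = c/33 (h(c) = c*(1/33) = c/33)
r*(h(Z) - 926) = 861*((1/33)*39 - 926) = 861*(13/11 - 926) = 861*(-10173/11) = -8758953/11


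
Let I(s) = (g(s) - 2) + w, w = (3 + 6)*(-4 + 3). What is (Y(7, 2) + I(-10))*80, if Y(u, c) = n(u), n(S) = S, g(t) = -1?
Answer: -400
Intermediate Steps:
w = -9 (w = 9*(-1) = -9)
Y(u, c) = u
I(s) = -12 (I(s) = (-1 - 2) - 9 = -3 - 9 = -12)
(Y(7, 2) + I(-10))*80 = (7 - 12)*80 = -5*80 = -400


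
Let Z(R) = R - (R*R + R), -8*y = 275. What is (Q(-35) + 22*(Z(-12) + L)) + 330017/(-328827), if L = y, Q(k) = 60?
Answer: -5083999007/1315308 ≈ -3865.3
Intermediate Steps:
y = -275/8 (y = -1/8*275 = -275/8 ≈ -34.375)
L = -275/8 ≈ -34.375
Z(R) = -R**2 (Z(R) = R - (R**2 + R) = R - (R + R**2) = R + (-R - R**2) = -R**2)
(Q(-35) + 22*(Z(-12) + L)) + 330017/(-328827) = (60 + 22*(-1*(-12)**2 - 275/8)) + 330017/(-328827) = (60 + 22*(-1*144 - 275/8)) + 330017*(-1/328827) = (60 + 22*(-144 - 275/8)) - 330017/328827 = (60 + 22*(-1427/8)) - 330017/328827 = (60 - 15697/4) - 330017/328827 = -15457/4 - 330017/328827 = -5083999007/1315308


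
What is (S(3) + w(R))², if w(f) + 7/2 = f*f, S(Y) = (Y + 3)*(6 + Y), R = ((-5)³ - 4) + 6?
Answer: 921668881/4 ≈ 2.3042e+8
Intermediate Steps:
R = -123 (R = (-125 - 4) + 6 = -129 + 6 = -123)
S(Y) = (3 + Y)*(6 + Y)
w(f) = -7/2 + f² (w(f) = -7/2 + f*f = -7/2 + f²)
(S(3) + w(R))² = ((18 + 3² + 9*3) + (-7/2 + (-123)²))² = ((18 + 9 + 27) + (-7/2 + 15129))² = (54 + 30251/2)² = (30359/2)² = 921668881/4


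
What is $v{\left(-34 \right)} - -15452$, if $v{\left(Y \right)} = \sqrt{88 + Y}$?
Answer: $15452 + 3 \sqrt{6} \approx 15459.0$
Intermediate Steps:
$v{\left(-34 \right)} - -15452 = \sqrt{88 - 34} - -15452 = \sqrt{54} + 15452 = 3 \sqrt{6} + 15452 = 15452 + 3 \sqrt{6}$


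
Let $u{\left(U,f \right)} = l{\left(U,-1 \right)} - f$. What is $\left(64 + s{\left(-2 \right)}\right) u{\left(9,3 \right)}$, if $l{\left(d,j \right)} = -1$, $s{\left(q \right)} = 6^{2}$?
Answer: $-400$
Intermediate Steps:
$s{\left(q \right)} = 36$
$u{\left(U,f \right)} = -1 - f$
$\left(64 + s{\left(-2 \right)}\right) u{\left(9,3 \right)} = \left(64 + 36\right) \left(-1 - 3\right) = 100 \left(-1 - 3\right) = 100 \left(-4\right) = -400$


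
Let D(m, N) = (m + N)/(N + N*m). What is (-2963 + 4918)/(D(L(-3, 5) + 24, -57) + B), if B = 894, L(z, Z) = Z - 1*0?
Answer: 1671525/764384 ≈ 2.1868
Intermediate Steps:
L(z, Z) = Z (L(z, Z) = Z + 0 = Z)
D(m, N) = (N + m)/(N + N*m)
(-2963 + 4918)/(D(L(-3, 5) + 24, -57) + B) = (-2963 + 4918)/((-57 + (5 + 24))/((-57)*(1 + (5 + 24))) + 894) = 1955/(-(-57 + 29)/(57*(1 + 29)) + 894) = 1955/(-1/57*(-28)/30 + 894) = 1955/(-1/57*1/30*(-28) + 894) = 1955/(14/855 + 894) = 1955/(764384/855) = 1955*(855/764384) = 1671525/764384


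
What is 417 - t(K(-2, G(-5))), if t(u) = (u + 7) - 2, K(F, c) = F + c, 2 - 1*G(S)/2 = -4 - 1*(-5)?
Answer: 412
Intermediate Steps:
G(S) = 2 (G(S) = 4 - 2*(-4 - 1*(-5)) = 4 - 2*(-4 + 5) = 4 - 2*1 = 4 - 2 = 2)
t(u) = 5 + u (t(u) = (7 + u) - 2 = 5 + u)
417 - t(K(-2, G(-5))) = 417 - (5 + (-2 + 2)) = 417 - (5 + 0) = 417 - 1*5 = 417 - 5 = 412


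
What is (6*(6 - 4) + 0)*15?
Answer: 180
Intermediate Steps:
(6*(6 - 4) + 0)*15 = (6*2 + 0)*15 = (12 + 0)*15 = 12*15 = 180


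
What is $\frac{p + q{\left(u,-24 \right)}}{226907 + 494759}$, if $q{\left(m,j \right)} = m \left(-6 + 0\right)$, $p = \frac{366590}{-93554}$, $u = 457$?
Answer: $- \frac{128445829}{33757370482} \approx -0.003805$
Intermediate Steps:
$p = - \frac{183295}{46777}$ ($p = 366590 \left(- \frac{1}{93554}\right) = - \frac{183295}{46777} \approx -3.9185$)
$q{\left(m,j \right)} = - 6 m$ ($q{\left(m,j \right)} = m \left(-6\right) = - 6 m$)
$\frac{p + q{\left(u,-24 \right)}}{226907 + 494759} = \frac{- \frac{183295}{46777} - 2742}{226907 + 494759} = \frac{- \frac{183295}{46777} - 2742}{721666} = \left(- \frac{128445829}{46777}\right) \frac{1}{721666} = - \frac{128445829}{33757370482}$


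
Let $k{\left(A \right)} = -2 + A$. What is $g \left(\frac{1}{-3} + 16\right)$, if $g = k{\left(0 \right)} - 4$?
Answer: $-94$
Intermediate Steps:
$g = -6$ ($g = \left(-2 + 0\right) - 4 = -2 - 4 = -6$)
$g \left(\frac{1}{-3} + 16\right) = - 6 \left(\frac{1}{-3} + 16\right) = - 6 \left(- \frac{1}{3} + 16\right) = \left(-6\right) \frac{47}{3} = -94$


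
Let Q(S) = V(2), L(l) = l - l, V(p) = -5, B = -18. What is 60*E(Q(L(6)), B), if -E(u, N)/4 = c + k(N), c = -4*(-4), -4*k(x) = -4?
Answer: -4080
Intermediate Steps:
k(x) = 1 (k(x) = -1/4*(-4) = 1)
L(l) = 0
Q(S) = -5
c = 16
E(u, N) = -68 (E(u, N) = -4*(16 + 1) = -4*17 = -68)
60*E(Q(L(6)), B) = 60*(-68) = -4080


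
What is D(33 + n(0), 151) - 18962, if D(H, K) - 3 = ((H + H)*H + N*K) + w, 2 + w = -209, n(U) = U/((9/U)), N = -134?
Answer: -37226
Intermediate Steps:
n(U) = U**2/9 (n(U) = U*(U/9) = U**2/9)
w = -211 (w = -2 - 209 = -211)
D(H, K) = -208 - 134*K + 2*H**2 (D(H, K) = 3 + (((H + H)*H - 134*K) - 211) = 3 + (((2*H)*H - 134*K) - 211) = 3 + ((2*H**2 - 134*K) - 211) = 3 + ((-134*K + 2*H**2) - 211) = 3 + (-211 - 134*K + 2*H**2) = -208 - 134*K + 2*H**2)
D(33 + n(0), 151) - 18962 = (-208 - 134*151 + 2*(33 + (1/9)*0**2)**2) - 18962 = (-208 - 20234 + 2*(33 + (1/9)*0)**2) - 18962 = (-208 - 20234 + 2*(33 + 0)**2) - 18962 = (-208 - 20234 + 2*33**2) - 18962 = (-208 - 20234 + 2*1089) - 18962 = (-208 - 20234 + 2178) - 18962 = -18264 - 18962 = -37226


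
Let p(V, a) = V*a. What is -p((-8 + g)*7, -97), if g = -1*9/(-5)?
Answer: -21049/5 ≈ -4209.8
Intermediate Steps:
g = 9/5 (g = -9*(-1/5) = 9/5 ≈ 1.8000)
-p((-8 + g)*7, -97) = -(-8 + 9/5)*7*(-97) = -(-31/5*7)*(-97) = -(-217)*(-97)/5 = -1*21049/5 = -21049/5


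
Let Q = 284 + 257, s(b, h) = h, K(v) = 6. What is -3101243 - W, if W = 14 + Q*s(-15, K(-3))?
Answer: -3104503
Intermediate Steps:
Q = 541
W = 3260 (W = 14 + 541*6 = 14 + 3246 = 3260)
-3101243 - W = -3101243 - 1*3260 = -3101243 - 3260 = -3104503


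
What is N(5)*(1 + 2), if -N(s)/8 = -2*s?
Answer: 240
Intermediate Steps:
N(s) = 16*s (N(s) = -(-16)*s = 16*s)
N(5)*(1 + 2) = (16*5)*(1 + 2) = 80*3 = 240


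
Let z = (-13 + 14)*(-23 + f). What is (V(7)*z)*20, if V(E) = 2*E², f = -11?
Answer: -66640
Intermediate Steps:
z = -34 (z = (-13 + 14)*(-23 - 11) = 1*(-34) = -34)
(V(7)*z)*20 = ((2*7²)*(-34))*20 = ((2*49)*(-34))*20 = (98*(-34))*20 = -3332*20 = -66640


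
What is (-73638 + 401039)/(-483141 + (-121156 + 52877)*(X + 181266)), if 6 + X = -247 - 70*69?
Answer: -327401/12030082198 ≈ -2.7215e-5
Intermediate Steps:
X = -5083 (X = -6 + (-247 - 70*69) = -6 + (-247 - 4830) = -6 - 5077 = -5083)
(-73638 + 401039)/(-483141 + (-121156 + 52877)*(X + 181266)) = (-73638 + 401039)/(-483141 + (-121156 + 52877)*(-5083 + 181266)) = 327401/(-483141 - 68279*176183) = 327401/(-483141 - 12029599057) = 327401/(-12030082198) = 327401*(-1/12030082198) = -327401/12030082198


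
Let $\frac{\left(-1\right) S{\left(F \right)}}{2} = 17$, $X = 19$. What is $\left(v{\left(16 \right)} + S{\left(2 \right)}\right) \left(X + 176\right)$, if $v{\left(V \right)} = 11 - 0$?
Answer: $-4485$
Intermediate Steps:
$S{\left(F \right)} = -34$ ($S{\left(F \right)} = \left(-2\right) 17 = -34$)
$v{\left(V \right)} = 11$ ($v{\left(V \right)} = 11 + 0 = 11$)
$\left(v{\left(16 \right)} + S{\left(2 \right)}\right) \left(X + 176\right) = \left(11 - 34\right) \left(19 + 176\right) = \left(-23\right) 195 = -4485$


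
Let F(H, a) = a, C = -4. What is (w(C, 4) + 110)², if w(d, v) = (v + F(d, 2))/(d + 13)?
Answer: 110224/9 ≈ 12247.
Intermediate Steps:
w(d, v) = (2 + v)/(13 + d) (w(d, v) = (v + 2)/(d + 13) = (2 + v)/(13 + d))
(w(C, 4) + 110)² = ((2 + 4)/(13 - 4) + 110)² = (6/9 + 110)² = ((⅑)*6 + 110)² = (⅔ + 110)² = (332/3)² = 110224/9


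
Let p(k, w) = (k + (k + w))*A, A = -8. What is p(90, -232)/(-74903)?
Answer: -416/74903 ≈ -0.0055538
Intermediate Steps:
p(k, w) = -16*k - 8*w (p(k, w) = (k + (k + w))*(-8) = (w + 2*k)*(-8) = -16*k - 8*w)
p(90, -232)/(-74903) = (-16*90 - 8*(-232))/(-74903) = (-1440 + 1856)*(-1/74903) = 416*(-1/74903) = -416/74903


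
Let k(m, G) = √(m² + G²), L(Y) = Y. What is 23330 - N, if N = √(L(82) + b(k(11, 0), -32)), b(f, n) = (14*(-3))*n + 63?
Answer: 23330 - √1489 ≈ 23291.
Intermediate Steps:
k(m, G) = √(G² + m²)
b(f, n) = 63 - 42*n (b(f, n) = -42*n + 63 = 63 - 42*n)
N = √1489 (N = √(82 + (63 - 42*(-32))) = √(82 + (63 + 1344)) = √(82 + 1407) = √1489 ≈ 38.588)
23330 - N = 23330 - √1489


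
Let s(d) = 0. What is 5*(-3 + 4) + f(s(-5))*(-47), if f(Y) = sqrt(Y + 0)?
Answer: 5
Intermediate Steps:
f(Y) = sqrt(Y)
5*(-3 + 4) + f(s(-5))*(-47) = 5*(-3 + 4) + sqrt(0)*(-47) = 5*1 + 0*(-47) = 5 + 0 = 5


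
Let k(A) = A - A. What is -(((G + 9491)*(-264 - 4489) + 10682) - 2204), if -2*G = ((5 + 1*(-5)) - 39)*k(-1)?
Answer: 45102245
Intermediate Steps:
k(A) = 0
G = 0 (G = -((5 + 1*(-5)) - 39)*0/2 = -((5 - 5) - 39)*0/2 = -(0 - 39)*0/2 = -(-39)*0/2 = -1/2*0 = 0)
-(((G + 9491)*(-264 - 4489) + 10682) - 2204) = -(((0 + 9491)*(-264 - 4489) + 10682) - 2204) = -((9491*(-4753) + 10682) - 2204) = -((-45110723 + 10682) - 2204) = -(-45100041 - 2204) = -1*(-45102245) = 45102245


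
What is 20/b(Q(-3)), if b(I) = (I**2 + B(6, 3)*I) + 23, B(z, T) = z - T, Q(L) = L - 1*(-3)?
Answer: 20/23 ≈ 0.86957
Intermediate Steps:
Q(L) = 3 + L (Q(L) = L + 3 = 3 + L)
b(I) = 23 + I**2 + 3*I (b(I) = (I**2 + (6 - 1*3)*I) + 23 = (I**2 + (6 - 3)*I) + 23 = (I**2 + 3*I) + 23 = 23 + I**2 + 3*I)
20/b(Q(-3)) = 20/(23 + (3 - 3)**2 + 3*(3 - 3)) = 20/(23 + 0**2 + 3*0) = 20/(23 + 0 + 0) = 20/23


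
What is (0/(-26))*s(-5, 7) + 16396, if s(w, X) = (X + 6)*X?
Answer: 16396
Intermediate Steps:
s(w, X) = X*(6 + X) (s(w, X) = (6 + X)*X = X*(6 + X))
(0/(-26))*s(-5, 7) + 16396 = (0/(-26))*(7*(6 + 7)) + 16396 = (0*(-1/26))*(7*13) + 16396 = 0*91 + 16396 = 0 + 16396 = 16396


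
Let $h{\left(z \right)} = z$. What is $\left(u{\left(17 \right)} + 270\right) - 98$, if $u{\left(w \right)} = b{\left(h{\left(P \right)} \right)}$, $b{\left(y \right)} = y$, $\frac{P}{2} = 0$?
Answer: $172$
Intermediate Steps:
$P = 0$ ($P = 2 \cdot 0 = 0$)
$u{\left(w \right)} = 0$
$\left(u{\left(17 \right)} + 270\right) - 98 = \left(0 + 270\right) - 98 = 270 - 98 = 172$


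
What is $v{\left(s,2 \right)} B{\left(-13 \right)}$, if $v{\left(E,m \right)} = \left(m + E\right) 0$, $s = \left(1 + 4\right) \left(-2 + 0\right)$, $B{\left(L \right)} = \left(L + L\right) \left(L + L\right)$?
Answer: $0$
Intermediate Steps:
$B{\left(L \right)} = 4 L^{2}$ ($B{\left(L \right)} = 2 L 2 L = 4 L^{2}$)
$s = -10$ ($s = 5 \left(-2\right) = -10$)
$v{\left(E,m \right)} = 0$ ($v{\left(E,m \right)} = \left(E + m\right) 0 = 0$)
$v{\left(s,2 \right)} B{\left(-13 \right)} = 0 \cdot 4 \left(-13\right)^{2} = 0 \cdot 4 \cdot 169 = 0 \cdot 676 = 0$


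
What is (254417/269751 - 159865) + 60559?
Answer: -26787638389/269751 ≈ -99305.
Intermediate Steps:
(254417/269751 - 159865) + 60559 = -43123489198/269751 + 60559 = -26787638389/269751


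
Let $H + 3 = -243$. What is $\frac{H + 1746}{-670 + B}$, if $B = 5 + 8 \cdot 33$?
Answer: $- \frac{1500}{401} \approx -3.7406$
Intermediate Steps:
$H = -246$ ($H = -3 - 243 = -246$)
$B = 269$ ($B = 5 + 264 = 269$)
$\frac{H + 1746}{-670 + B} = \frac{-246 + 1746}{-670 + 269} = \frac{1500}{-401} = 1500 \left(- \frac{1}{401}\right) = - \frac{1500}{401}$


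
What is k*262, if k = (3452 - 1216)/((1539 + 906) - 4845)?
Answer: -73229/300 ≈ -244.10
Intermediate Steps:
k = -559/600 (k = 2236/(2445 - 4845) = 2236/(-2400) = 2236*(-1/2400) = -559/600 ≈ -0.93167)
k*262 = -559/600*262 = -73229/300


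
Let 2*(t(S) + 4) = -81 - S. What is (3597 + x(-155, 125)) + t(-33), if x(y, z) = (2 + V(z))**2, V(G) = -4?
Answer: 3573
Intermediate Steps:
t(S) = -89/2 - S/2 (t(S) = -4 + (-81 - S)/2 = -4 + (-81/2 - S/2) = -89/2 - S/2)
x(y, z) = 4 (x(y, z) = (2 - 4)**2 = (-2)**2 = 4)
(3597 + x(-155, 125)) + t(-33) = (3597 + 4) + (-89/2 - 1/2*(-33)) = 3601 + (-89/2 + 33/2) = 3601 - 28 = 3573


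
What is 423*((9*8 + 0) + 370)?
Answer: 186966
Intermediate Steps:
423*((9*8 + 0) + 370) = 423*((72 + 0) + 370) = 423*(72 + 370) = 423*442 = 186966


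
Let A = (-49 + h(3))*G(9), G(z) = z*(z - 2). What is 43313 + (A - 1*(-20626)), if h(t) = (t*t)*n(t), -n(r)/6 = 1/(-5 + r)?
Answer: 62553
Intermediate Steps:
n(r) = -6/(-5 + r)
G(z) = z*(-2 + z)
h(t) = -6*t**2/(-5 + t) (h(t) = (t*t)*(-6/(-5 + t)) = t**2*(-6/(-5 + t)) = -6*t**2/(-5 + t))
A = -1386 (A = (-49 - 6*3**2/(-5 + 3))*(9*(-2 + 9)) = (-49 - 6*9/(-2))*(9*7) = (-49 - 6*9*(-1/2))*63 = (-49 + 27)*63 = -22*63 = -1386)
43313 + (A - 1*(-20626)) = 43313 + (-1386 - 1*(-20626)) = 43313 + (-1386 + 20626) = 43313 + 19240 = 62553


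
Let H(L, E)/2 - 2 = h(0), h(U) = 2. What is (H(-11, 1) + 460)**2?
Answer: 219024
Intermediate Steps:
H(L, E) = 8 (H(L, E) = 4 + 2*2 = 4 + 4 = 8)
(H(-11, 1) + 460)**2 = (8 + 460)**2 = 468**2 = 219024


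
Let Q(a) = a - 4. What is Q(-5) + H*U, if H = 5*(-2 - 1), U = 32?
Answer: -489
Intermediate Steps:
H = -15 (H = 5*(-3) = -15)
Q(a) = -4 + a
Q(-5) + H*U = (-4 - 5) - 15*32 = -9 - 480 = -489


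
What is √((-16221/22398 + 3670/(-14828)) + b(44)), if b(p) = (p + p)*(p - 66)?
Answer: I*√370923570973433258/13838231 ≈ 44.011*I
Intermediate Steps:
b(p) = 2*p*(-66 + p) (b(p) = (2*p)*(-66 + p) = 2*p*(-66 + p))
√((-16221/22398 + 3670/(-14828)) + b(44)) = √((-16221/22398 + 3670/(-14828)) + 2*44*(-66 + 44)) = √((-16221*1/22398 + 3670*(-1/14828)) + 2*44*(-22)) = √((-5407/7466 - 1835/7414) - 1936) = √(-13446902/13838231 - 1936) = √(-26804262118/13838231) = I*√370923570973433258/13838231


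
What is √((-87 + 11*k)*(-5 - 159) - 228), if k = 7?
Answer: 2*√353 ≈ 37.577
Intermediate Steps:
√((-87 + 11*k)*(-5 - 159) - 228) = √((-87 + 11*7)*(-5 - 159) - 228) = √((-87 + 77)*(-164) - 228) = √(-10*(-164) - 228) = √(1640 - 228) = √1412 = 2*√353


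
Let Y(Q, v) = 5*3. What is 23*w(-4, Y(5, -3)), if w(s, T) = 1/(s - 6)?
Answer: -23/10 ≈ -2.3000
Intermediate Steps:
Y(Q, v) = 15
w(s, T) = 1/(-6 + s)
23*w(-4, Y(5, -3)) = 23/(-6 - 4) = 23/(-10) = 23*(-⅒) = -23/10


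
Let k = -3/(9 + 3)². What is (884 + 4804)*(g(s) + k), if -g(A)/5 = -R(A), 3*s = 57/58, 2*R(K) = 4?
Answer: 113523/2 ≈ 56762.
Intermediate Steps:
R(K) = 2 (R(K) = (½)*4 = 2)
s = 19/58 (s = (57/58)/3 = (57*(1/58))/3 = (⅓)*(57/58) = 19/58 ≈ 0.32759)
k = -1/48 (k = -3/(12²) = -3/144 = -3*1/144 = -1/48 ≈ -0.020833)
g(A) = 10 (g(A) = -(-5)*2 = -5*(-2) = 10)
(884 + 4804)*(g(s) + k) = (884 + 4804)*(10 - 1/48) = 5688*(479/48) = 113523/2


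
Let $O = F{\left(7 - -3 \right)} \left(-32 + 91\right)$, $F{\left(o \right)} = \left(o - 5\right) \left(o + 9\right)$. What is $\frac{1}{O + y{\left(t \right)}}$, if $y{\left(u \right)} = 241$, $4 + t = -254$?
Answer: $\frac{1}{5846} \approx 0.00017106$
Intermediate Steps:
$t = -258$ ($t = -4 - 254 = -258$)
$F{\left(o \right)} = \left(-5 + o\right) \left(9 + o\right)$
$O = 5605$ ($O = \left(-45 + \left(7 - -3\right)^{2} + 4 \left(7 - -3\right)\right) \left(-32 + 91\right) = \left(-45 + \left(7 + 3\right)^{2} + 4 \left(7 + 3\right)\right) 59 = \left(-45 + 10^{2} + 4 \cdot 10\right) 59 = \left(-45 + 100 + 40\right) 59 = 95 \cdot 59 = 5605$)
$\frac{1}{O + y{\left(t \right)}} = \frac{1}{5605 + 241} = \frac{1}{5846}$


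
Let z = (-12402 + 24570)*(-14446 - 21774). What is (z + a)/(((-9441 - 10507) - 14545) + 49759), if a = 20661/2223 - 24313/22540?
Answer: -7361049846197353/254974869240 ≈ -28870.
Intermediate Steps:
a = 137217047/16702140 (a = 20661*(1/2223) - 24313*1/22540 = 6887/741 - 24313/22540 = 137217047/16702140 ≈ 8.2155)
z = -440724960 (z = 12168*(-36220) = -440724960)
(z + a)/(((-9441 - 10507) - 14545) + 49759) = (-440724960 + 137217047/16702140)/(((-9441 - 10507) - 14545) + 49759) = -7361049846197353/(16702140*((-19948 - 14545) + 49759)) = -7361049846197353/(16702140*(-34493 + 49759)) = -7361049846197353/16702140/15266 = -7361049846197353/16702140*1/15266 = -7361049846197353/254974869240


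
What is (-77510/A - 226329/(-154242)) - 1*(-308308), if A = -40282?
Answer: 29024136571475/94139034 ≈ 3.0831e+5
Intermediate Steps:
(-77510/A - 226329/(-154242)) - 1*(-308308) = (-77510/(-40282) - 226329/(-154242)) - 1*(-308308) = (-77510*(-1/40282) - 226329*(-1/154242)) + 308308 = (38755/20141 + 75443/51414) + 308308 = 319277003/94139034 + 308308 = 29024136571475/94139034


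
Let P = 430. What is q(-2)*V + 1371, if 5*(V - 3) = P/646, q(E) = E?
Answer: 440809/323 ≈ 1364.7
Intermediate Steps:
V = 1012/323 (V = 3 + (430/646)/5 = 3 + (430*(1/646))/5 = 3 + (⅕)*(215/323) = 3 + 43/323 = 1012/323 ≈ 3.1331)
q(-2)*V + 1371 = -2*1012/323 + 1371 = -2024/323 + 1371 = 440809/323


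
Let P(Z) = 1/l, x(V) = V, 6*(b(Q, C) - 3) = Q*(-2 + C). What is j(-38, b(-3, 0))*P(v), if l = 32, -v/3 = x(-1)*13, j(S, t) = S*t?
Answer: -19/4 ≈ -4.7500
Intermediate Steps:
b(Q, C) = 3 + Q*(-2 + C)/6 (b(Q, C) = 3 + (Q*(-2 + C))/6 = 3 + Q*(-2 + C)/6)
v = 39 (v = -(-3)*13 = -3*(-13) = 39)
P(Z) = 1/32
j(-38, b(-3, 0))*P(v) = -38*(3 - 1/3*(-3) + (1/6)*0*(-3))*(1/32) = -38*(3 + 1 + 0)*(1/32) = -38*4*(1/32) = -152*1/32 = -19/4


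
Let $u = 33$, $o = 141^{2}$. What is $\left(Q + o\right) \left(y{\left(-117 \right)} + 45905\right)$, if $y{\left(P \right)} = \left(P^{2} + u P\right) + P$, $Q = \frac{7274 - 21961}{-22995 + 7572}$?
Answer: $\frac{17054054089600}{15423} \approx 1.1058 \cdot 10^{9}$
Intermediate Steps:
$o = 19881$
$Q = \frac{14687}{15423}$ ($Q = - \frac{14687}{-15423} = \left(-14687\right) \left(- \frac{1}{15423}\right) = \frac{14687}{15423} \approx 0.95228$)
$y{\left(P \right)} = P^{2} + 34 P$ ($y{\left(P \right)} = \left(P^{2} + 33 P\right) + P = P^{2} + 34 P$)
$\left(Q + o\right) \left(y{\left(-117 \right)} + 45905\right) = \left(\frac{14687}{15423} + 19881\right) \left(- 117 \left(34 - 117\right) + 45905\right) = \frac{306639350 \left(\left(-117\right) \left(-83\right) + 45905\right)}{15423} = \frac{306639350 \left(9711 + 45905\right)}{15423} = \frac{306639350}{15423} \cdot 55616 = \frac{17054054089600}{15423}$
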